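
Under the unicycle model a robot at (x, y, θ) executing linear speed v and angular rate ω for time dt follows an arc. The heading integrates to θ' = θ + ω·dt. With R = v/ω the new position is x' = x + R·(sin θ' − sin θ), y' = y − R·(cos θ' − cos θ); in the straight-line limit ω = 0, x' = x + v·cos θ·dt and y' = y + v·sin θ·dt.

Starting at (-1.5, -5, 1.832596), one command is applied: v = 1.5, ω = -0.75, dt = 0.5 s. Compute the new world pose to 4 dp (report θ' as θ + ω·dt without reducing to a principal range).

θ' = 1.8326 + -0.75·0.5 = 1.4576
R = v/ω = 1.5/-0.75 = -2.0000
x' = -1.5 + -2.0000·(sin 1.4576 − sin 1.8326) = -1.5553
y' = -5 − -2.0000·(cos 1.4576 − cos 1.8326) = -4.2564

(-1.5553, -4.2564, 1.4576)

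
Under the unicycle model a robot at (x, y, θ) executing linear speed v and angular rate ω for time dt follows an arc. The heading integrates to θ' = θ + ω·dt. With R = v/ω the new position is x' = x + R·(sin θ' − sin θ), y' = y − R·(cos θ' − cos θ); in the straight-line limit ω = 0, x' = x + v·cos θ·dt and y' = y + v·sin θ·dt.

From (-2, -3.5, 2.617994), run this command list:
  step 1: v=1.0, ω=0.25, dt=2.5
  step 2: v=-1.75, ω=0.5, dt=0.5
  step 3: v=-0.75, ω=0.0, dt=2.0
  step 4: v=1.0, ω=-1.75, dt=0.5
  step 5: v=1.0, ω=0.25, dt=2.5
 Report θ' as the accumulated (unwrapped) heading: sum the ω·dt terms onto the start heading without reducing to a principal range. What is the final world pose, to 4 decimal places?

step 1: θ'=3.2430 (R=4.0000) → pose (-4.4049, -2.9846, 3.2430)
step 2: θ'=3.4930 (R=-3.5000) → pose (-3.5545, -2.7887, 3.4930)
step 3: θ'=3.4930 (straight) → pose (-2.1461, -2.2724, 3.4930)
step 4: θ'=2.6180 (R=-0.5714) → pose (-2.6285, -2.2308, 2.6180)
step 5: θ'=3.2430 (R=4.0000) → pose (-5.0334, -1.7154, 3.2430)

(-5.0334, -1.7154, 3.2430)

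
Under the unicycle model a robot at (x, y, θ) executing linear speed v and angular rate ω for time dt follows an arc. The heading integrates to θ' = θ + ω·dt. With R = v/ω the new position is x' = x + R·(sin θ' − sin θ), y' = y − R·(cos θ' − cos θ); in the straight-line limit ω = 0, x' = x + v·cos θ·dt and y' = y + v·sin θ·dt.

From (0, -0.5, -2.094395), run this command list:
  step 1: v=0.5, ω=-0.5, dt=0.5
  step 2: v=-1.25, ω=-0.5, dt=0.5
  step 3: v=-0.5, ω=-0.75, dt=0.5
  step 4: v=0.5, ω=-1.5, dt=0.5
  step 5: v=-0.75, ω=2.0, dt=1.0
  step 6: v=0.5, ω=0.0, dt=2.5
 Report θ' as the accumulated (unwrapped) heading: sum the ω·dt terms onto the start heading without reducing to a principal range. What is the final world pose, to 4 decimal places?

step 1: θ'=-2.3444 (R=-1.0000) → pose (-0.1506, -0.6987, -2.3444)
step 2: θ'=-2.5944 (R=2.5000) → pose (0.3371, -0.3105, -2.5944)
step 3: θ'=-2.9694 (R=0.6667) → pose (0.5698, -0.2231, -2.9694)
step 4: θ'=-3.7194 (R=-0.3333) → pose (0.3306, -0.1739, -3.7194)
step 5: θ'=-1.7194 (R=-0.3750) → pose (0.9063, 0.0847, -1.7194)
step 6: θ'=-1.7194 (straight) → pose (0.7212, -1.1515, -1.7194)

(0.7212, -1.1515, -1.7194)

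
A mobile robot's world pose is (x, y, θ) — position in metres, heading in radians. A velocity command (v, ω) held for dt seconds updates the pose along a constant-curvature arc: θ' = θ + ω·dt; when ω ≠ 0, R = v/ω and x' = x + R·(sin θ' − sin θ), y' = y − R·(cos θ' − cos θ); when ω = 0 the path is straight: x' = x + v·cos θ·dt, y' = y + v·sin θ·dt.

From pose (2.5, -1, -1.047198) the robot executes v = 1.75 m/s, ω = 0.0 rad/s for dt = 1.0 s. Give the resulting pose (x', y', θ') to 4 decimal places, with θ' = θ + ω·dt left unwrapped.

(3.3750, -2.5155, -1.0472)

θ' = -1.0472 + 0.0·1.0 = -1.0472
ω = 0 → straight: x' = 2.5 + 1.75·cos(-1.0472)·1.0 = 3.3750
y' = -1 + 1.75·sin(-1.0472)·1.0 = -2.5155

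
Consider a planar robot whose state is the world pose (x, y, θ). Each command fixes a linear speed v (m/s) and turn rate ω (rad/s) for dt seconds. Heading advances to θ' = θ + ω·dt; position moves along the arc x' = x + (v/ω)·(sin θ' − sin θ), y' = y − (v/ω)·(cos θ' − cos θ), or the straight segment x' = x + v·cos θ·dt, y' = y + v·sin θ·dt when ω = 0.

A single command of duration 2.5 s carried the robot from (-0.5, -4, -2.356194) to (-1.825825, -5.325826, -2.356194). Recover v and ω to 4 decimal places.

v = 0.7500, ω = 0.0000

Δθ = -2.356194 − -2.356194 = 0.000000
ω = Δθ/dt = 0.000000/2.5 = 0.0000
ω = 0 → v = (Δx·cos θ + Δy·sin θ)/dt = 0.7500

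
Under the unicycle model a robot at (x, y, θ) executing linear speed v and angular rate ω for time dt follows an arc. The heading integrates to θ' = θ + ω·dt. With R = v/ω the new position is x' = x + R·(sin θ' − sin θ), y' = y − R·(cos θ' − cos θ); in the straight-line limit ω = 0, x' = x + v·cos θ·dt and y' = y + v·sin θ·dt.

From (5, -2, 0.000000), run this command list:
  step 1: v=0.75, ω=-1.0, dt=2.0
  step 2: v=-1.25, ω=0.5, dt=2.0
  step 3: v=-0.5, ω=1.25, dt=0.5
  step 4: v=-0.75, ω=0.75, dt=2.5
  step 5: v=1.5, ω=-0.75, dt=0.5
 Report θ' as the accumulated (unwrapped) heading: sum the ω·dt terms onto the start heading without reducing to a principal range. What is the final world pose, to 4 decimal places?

step 1: θ'=-2.0000 (R=-0.7500) → pose (5.6820, -3.0621, -2.0000)
step 2: θ'=-1.0000 (R=-2.5000) → pose (5.5124, -0.6710, -1.0000)
step 3: θ'=-0.3750 (R=-0.4000) → pose (5.3223, -0.5149, -0.3750)
step 4: θ'=1.5000 (R=-1.0000) → pose (3.9586, -1.3747, 1.5000)
step 5: θ'=1.1250 (R=-2.0000) → pose (4.1490, -0.6538, 1.1250)

(4.1490, -0.6538, 1.1250)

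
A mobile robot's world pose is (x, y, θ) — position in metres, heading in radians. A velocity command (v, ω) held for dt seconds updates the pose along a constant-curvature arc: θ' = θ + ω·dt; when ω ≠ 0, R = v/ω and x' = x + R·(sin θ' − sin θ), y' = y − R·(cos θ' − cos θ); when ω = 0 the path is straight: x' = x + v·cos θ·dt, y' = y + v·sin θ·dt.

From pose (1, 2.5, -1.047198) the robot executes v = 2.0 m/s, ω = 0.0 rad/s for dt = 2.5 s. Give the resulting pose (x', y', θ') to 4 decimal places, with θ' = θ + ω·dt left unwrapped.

θ' = -1.0472 + 0.0·2.5 = -1.0472
ω = 0 → straight: x' = 1 + 2.0·cos(-1.0472)·2.5 = 3.5000
y' = 2.5 + 2.0·sin(-1.0472)·2.5 = -1.8301

(3.5000, -1.8301, -1.0472)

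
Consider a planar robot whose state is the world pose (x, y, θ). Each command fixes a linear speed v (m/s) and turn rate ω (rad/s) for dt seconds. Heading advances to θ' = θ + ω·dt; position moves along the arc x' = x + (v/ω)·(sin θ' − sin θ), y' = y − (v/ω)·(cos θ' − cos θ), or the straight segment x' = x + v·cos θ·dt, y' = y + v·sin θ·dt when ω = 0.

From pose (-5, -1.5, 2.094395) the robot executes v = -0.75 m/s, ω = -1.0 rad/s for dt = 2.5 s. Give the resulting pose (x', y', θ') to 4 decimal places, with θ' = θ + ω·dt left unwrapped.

θ' = 2.0944 + -1.0·2.5 = -0.4056
R = v/ω = -0.75/-1.0 = 0.7500
x' = -5 + 0.7500·(sin -0.4056 − sin 2.0944) = -5.9455
y' = -1.5 − 0.7500·(cos -0.4056 − cos 2.0944) = -2.5641

(-5.9455, -2.5641, -0.4056)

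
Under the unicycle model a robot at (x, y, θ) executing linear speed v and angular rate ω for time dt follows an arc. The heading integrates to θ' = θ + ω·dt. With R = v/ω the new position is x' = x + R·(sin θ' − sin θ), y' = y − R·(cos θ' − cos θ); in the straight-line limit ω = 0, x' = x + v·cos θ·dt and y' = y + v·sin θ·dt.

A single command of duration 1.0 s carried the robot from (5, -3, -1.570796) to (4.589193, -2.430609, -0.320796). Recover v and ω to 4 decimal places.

v = -0.7500, ω = 1.2500

Δθ = -0.320796 − -1.570796 = 1.250000
ω = Δθ/dt = 1.250000/1.0 = 1.2500
R = −Δy/(cos θ' − cos θ) = -0.6000
v = R·ω = -0.6000·1.2500 = -0.7500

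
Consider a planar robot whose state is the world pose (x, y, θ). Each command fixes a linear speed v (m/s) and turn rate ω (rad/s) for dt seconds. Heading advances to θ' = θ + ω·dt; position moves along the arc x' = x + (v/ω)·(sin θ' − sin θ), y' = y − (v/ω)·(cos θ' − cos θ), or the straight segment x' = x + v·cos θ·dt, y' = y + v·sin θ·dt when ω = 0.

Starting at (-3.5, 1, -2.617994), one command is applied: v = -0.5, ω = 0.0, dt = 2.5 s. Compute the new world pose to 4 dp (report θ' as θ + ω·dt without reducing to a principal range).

(-2.4175, 1.6250, -2.6180)

θ' = -2.6180 + 0.0·2.5 = -2.6180
ω = 0 → straight: x' = -3.5 + -0.5·cos(-2.6180)·2.5 = -2.4175
y' = 1 + -0.5·sin(-2.6180)·2.5 = 1.6250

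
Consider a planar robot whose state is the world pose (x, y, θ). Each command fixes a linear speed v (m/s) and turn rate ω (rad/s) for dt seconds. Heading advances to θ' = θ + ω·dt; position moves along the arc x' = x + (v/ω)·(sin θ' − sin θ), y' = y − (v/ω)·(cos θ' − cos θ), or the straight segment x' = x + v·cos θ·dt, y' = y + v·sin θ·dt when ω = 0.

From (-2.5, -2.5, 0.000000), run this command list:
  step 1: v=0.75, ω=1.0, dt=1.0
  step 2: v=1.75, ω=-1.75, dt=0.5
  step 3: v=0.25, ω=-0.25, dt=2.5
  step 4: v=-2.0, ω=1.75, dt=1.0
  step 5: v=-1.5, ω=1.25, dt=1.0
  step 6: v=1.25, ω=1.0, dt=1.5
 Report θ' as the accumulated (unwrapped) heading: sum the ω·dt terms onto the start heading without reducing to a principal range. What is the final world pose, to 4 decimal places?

step 1: θ'=1.0000 (R=0.7500) → pose (-1.8689, -2.1552, 1.0000)
step 2: θ'=0.1250 (R=-1.0000) → pose (-1.1521, -1.7033, 0.1250)
step 3: θ'=-0.5000 (R=-1.0000) → pose (-0.5480, -1.8179, -0.5000)
step 4: θ'=1.2500 (R=-1.1429) → pose (-2.1805, -2.4605, 1.2500)
step 5: θ'=2.5000 (R=-1.2000) → pose (-1.7599, -3.8003, 2.5000)
step 6: θ'=4.0000 (R=1.2500) → pose (-3.4539, -3.9847, 4.0000)

(-3.4539, -3.9847, 4.0000)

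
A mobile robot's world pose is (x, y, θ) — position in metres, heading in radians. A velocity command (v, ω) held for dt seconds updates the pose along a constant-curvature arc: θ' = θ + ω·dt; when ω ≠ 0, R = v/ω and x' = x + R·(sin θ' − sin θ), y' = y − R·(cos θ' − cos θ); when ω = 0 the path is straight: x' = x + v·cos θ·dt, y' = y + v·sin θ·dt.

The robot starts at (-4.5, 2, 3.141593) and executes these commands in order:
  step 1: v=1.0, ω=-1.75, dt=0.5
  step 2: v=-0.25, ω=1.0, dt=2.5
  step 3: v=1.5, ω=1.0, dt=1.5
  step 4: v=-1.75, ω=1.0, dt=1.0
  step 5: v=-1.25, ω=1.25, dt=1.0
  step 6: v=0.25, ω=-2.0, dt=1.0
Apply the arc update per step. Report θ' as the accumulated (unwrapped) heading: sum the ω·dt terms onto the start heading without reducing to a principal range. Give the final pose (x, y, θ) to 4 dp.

(-4.3962, -0.7904, 6.5166)

step 1: θ'=2.2666 (R=-0.5714) → pose (-4.9386, 2.2051, 2.2666)
step 2: θ'=4.7666 (R=-0.2500) → pose (-4.4971, 2.3789, 4.7666)
step 3: θ'=6.2666 (R=1.5000) → pose (-3.0242, 0.9604, 6.2666)
step 4: θ'=7.2666 (R=-1.7500) → pose (-4.5099, 0.1805, 7.2666)
step 5: θ'=8.5166 (R=-1.0000) → pose (-4.4659, -0.9889, 8.5166)
step 6: θ'=6.5166 (R=-0.1250) → pose (-4.3962, -0.7904, 6.5166)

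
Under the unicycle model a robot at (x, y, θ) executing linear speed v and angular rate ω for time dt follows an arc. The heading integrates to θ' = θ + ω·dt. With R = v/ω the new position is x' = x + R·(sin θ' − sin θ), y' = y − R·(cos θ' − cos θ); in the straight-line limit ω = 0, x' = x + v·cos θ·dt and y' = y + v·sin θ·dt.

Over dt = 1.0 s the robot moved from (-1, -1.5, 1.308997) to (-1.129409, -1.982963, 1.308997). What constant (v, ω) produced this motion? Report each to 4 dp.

Δθ = 1.308997 − 1.308997 = 0.000000
ω = Δθ/dt = 0.000000/1.0 = 0.0000
ω = 0 → v = (Δx·cos θ + Δy·sin θ)/dt = -0.5000

v = -0.5000, ω = 0.0000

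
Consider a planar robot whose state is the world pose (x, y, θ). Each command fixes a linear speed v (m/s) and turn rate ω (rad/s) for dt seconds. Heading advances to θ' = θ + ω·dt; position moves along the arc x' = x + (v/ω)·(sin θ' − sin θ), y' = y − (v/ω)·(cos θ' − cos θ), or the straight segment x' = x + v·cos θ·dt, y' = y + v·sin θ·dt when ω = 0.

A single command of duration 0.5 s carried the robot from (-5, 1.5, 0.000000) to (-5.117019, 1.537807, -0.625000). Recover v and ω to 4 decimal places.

v = -0.2500, ω = -1.2500

Δθ = -0.625000 − 0.000000 = -0.625000
ω = Δθ/dt = -0.625000/0.5 = -1.2500
R = Δx/(sin θ' − sin θ) = 0.2000
v = R·ω = 0.2000·-1.2500 = -0.2500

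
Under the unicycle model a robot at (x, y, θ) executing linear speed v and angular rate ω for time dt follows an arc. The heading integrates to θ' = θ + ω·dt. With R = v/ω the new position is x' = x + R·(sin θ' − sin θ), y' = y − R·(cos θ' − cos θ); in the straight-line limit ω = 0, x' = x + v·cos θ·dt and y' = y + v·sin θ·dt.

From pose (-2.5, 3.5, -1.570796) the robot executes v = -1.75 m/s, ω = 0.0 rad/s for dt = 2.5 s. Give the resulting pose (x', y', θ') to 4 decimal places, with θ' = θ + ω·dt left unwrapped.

θ' = -1.5708 + 0.0·2.5 = -1.5708
ω = 0 → straight: x' = -2.5 + -1.75·cos(-1.5708)·2.5 = -2.5000
y' = 3.5 + -1.75·sin(-1.5708)·2.5 = 7.8750

(-2.5000, 7.8750, -1.5708)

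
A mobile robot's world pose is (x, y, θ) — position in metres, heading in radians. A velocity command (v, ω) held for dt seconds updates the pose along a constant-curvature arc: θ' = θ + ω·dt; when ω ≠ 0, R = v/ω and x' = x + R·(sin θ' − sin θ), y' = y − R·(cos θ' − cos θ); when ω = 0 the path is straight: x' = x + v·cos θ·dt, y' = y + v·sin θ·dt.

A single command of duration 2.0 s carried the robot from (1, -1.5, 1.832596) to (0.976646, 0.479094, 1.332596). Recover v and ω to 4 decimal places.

Δθ = 1.332596 − 1.832596 = -0.500000
ω = Δθ/dt = -0.500000/2.0 = -0.2500
R = −Δy/(cos θ' − cos θ) = -4.0000
v = R·ω = -4.0000·-0.2500 = 1.0000

v = 1.0000, ω = -0.2500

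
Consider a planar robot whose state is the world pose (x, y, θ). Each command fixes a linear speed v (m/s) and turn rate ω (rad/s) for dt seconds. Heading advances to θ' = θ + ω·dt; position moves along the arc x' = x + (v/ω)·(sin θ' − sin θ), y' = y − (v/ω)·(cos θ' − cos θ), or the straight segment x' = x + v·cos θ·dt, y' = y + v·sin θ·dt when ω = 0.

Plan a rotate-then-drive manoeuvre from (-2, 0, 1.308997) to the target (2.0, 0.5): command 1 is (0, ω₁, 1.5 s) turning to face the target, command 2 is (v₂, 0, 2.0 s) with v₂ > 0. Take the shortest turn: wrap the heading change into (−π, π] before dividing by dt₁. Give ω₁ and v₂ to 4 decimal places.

ω₁ = -0.7898, v₂ = 2.0156

heading to target = atan2(0.5−0, 2−-2) = 0.1244
Δθ = wrap(0.1244 − 1.3090) = -1.1846; ω₁ = Δθ/dt₁ = -0.7898
distance = √((2−-2)² + (0.5−0)²) = 4.0311; v₂ = distance/dt₂ = 2.0156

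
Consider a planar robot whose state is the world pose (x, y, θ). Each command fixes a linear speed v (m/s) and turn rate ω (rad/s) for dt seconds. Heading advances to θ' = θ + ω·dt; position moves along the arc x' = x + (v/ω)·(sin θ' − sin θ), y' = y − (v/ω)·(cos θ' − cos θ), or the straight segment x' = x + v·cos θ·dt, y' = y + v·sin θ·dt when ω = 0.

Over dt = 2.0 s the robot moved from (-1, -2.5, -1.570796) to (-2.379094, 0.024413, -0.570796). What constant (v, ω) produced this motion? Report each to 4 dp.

v = -1.5000, ω = 0.5000

Δθ = -0.570796 − -1.570796 = 1.000000
ω = Δθ/dt = 1.000000/2.0 = 0.5000
R = −Δy/(cos θ' − cos θ) = -3.0000
v = R·ω = -3.0000·0.5000 = -1.5000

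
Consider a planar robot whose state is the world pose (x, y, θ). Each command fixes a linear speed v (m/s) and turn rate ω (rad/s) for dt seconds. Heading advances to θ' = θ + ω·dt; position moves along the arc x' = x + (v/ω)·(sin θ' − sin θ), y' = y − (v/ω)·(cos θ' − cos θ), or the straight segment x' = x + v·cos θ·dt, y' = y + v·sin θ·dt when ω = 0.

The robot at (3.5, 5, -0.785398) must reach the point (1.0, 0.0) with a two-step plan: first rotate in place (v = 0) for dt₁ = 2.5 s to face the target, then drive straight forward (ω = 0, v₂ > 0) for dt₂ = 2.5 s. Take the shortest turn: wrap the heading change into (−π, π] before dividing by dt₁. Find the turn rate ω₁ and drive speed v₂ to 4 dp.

ω₁ = -0.4996, v₂ = 2.2361

heading to target = atan2(0−5, 1−3.5) = -2.0344
Δθ = wrap(-2.0344 − -0.7854) = -1.2490; ω₁ = Δθ/dt₁ = -0.4996
distance = √((1−3.5)² + (0−5)²) = 5.5902; v₂ = distance/dt₂ = 2.2361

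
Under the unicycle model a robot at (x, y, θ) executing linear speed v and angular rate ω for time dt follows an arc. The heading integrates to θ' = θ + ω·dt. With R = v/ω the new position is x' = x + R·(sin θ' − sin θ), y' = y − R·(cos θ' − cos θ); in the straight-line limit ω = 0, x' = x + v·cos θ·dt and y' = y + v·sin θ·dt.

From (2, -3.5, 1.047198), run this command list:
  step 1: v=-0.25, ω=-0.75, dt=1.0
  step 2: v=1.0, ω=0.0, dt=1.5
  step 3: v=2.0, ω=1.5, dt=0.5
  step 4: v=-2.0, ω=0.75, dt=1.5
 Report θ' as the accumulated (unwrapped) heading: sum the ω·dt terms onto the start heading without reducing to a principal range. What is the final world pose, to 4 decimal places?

step 1: θ'=0.2972 (R=0.3333) → pose (1.8089, -3.6521, 0.2972)
step 2: θ'=0.2972 (straight) → pose (3.2432, -3.2128, 0.2972)
step 3: θ'=1.0472 (R=1.3333) → pose (4.0074, -2.6046, 1.0472)
step 4: θ'=2.1722 (R=-2.6667) → pose (4.1180, -5.4467, 2.1722)

(4.1180, -5.4467, 2.1722)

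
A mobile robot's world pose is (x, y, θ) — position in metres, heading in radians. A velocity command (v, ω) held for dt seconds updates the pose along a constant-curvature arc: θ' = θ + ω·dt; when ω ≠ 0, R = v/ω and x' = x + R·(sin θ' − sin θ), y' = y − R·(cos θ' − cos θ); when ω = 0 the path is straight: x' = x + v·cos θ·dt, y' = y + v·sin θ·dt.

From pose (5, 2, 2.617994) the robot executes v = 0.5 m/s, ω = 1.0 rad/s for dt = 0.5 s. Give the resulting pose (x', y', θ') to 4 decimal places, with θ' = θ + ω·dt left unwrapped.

θ' = 2.6180 + 1.0·0.5 = 3.1180
R = v/ω = 0.5/1.0 = 0.5000
x' = 5 + 0.5000·(sin 3.1180 − sin 2.6180) = 4.7618
y' = 2 − 0.5000·(cos 3.1180 − cos 2.6180) = 2.0668

(4.7618, 2.0668, 3.1180)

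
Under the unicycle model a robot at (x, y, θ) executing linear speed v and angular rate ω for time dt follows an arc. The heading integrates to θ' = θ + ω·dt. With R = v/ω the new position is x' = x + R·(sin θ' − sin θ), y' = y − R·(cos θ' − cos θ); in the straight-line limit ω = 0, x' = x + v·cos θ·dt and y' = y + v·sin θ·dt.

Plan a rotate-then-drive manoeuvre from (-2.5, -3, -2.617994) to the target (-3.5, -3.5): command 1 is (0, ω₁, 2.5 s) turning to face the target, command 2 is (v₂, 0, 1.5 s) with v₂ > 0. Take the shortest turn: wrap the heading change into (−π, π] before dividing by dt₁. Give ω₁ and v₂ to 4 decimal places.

ω₁ = -0.0240, v₂ = 0.7454

heading to target = atan2(-3.5−-3, -3.5−-2.5) = -2.6779
Δθ = wrap(-2.6779 − -2.6180) = -0.0600; ω₁ = Δθ/dt₁ = -0.0240
distance = √((-3.5−-2.5)² + (-3.5−-3)²) = 1.1180; v₂ = distance/dt₂ = 0.7454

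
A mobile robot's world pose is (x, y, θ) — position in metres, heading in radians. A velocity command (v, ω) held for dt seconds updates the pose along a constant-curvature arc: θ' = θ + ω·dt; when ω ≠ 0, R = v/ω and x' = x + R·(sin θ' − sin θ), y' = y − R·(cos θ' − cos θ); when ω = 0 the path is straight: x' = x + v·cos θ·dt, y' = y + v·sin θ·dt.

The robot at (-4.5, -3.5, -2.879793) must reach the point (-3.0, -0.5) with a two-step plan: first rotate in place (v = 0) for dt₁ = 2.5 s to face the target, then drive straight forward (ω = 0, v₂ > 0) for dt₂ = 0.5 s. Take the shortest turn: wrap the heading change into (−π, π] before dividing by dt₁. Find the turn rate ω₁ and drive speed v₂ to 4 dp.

heading to target = atan2(-0.5−-3.5, -3−-4.5) = 1.1071
Δθ = wrap(1.1071 − -2.8798) = -2.2962; ω₁ = Δθ/dt₁ = -0.9185
distance = √((-3−-4.5)² + (-0.5−-3.5)²) = 3.3541; v₂ = distance/dt₂ = 6.7082

ω₁ = -0.9185, v₂ = 6.7082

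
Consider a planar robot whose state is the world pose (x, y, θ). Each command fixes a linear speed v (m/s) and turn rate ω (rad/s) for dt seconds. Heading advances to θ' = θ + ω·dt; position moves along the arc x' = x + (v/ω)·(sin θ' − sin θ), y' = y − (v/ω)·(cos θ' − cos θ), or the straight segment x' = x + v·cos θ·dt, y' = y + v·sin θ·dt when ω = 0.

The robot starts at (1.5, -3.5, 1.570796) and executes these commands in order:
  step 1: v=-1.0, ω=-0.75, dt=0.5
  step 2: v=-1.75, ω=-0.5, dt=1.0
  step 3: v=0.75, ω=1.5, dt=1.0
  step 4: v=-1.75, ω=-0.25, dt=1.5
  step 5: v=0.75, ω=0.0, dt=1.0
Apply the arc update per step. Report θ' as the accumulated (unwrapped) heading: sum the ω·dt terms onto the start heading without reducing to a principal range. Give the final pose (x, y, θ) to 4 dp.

step 1: θ'=1.1958 (R=1.3333) → pose (1.4073, -3.9884, 1.1958)
step 2: θ'=0.6958 (R=3.5000) → pose (0.3941, -5.3928, 0.6958)
step 3: θ'=2.1958 (R=0.5000) → pose (0.4790, -4.7165, 2.1958)
step 4: θ'=1.8208 (R=7.0000) → pose (1.5847, -7.0803, 1.8208)
step 5: θ'=1.8208 (straight) → pose (1.3991, -6.3537, 1.8208)

(1.3991, -6.3537, 1.8208)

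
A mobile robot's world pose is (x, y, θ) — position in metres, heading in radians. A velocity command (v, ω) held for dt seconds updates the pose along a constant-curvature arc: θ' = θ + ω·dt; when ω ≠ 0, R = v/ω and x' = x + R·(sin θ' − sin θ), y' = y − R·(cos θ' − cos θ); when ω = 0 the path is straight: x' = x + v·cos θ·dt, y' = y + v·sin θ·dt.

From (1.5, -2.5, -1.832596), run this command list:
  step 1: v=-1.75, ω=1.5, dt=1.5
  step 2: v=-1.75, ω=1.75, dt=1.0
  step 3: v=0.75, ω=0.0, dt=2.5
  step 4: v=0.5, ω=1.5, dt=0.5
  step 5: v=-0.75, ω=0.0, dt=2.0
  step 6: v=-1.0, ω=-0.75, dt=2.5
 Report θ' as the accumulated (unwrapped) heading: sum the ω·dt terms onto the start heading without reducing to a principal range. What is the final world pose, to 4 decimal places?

step 1: θ'=0.4174 (R=-1.1667) → pose (-0.0999, -1.1315, 0.4174)
step 2: θ'=2.1674 (R=-1.0000) → pose (-0.5217, -2.6075, 2.1674)
step 3: θ'=2.1674 (straight) → pose (-1.5752, -1.0564, 2.1674)
step 4: θ'=2.9174 (R=0.3333) → pose (-1.7768, -0.9187, 2.9174)
step 5: θ'=2.9174 (straight) → pose (-0.3144, -1.2522, 2.9174)
step 6: θ'=1.0424 (R=1.3333) → pose (0.5407, -3.2244, 1.0424)

(0.5407, -3.2244, 1.0424)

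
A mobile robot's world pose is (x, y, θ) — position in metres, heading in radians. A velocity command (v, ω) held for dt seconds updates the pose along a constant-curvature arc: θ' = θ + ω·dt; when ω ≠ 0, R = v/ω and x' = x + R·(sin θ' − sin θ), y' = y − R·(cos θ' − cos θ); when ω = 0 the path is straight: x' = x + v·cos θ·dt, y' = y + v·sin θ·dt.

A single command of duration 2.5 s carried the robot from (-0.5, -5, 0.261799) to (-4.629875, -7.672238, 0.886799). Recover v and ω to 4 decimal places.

v = -2.0000, ω = 0.2500

Δθ = 0.886799 − 0.261799 = 0.625000
ω = Δθ/dt = 0.625000/2.5 = 0.2500
R = Δx/(sin θ' − sin θ) = -8.0000
v = R·ω = -8.0000·0.2500 = -2.0000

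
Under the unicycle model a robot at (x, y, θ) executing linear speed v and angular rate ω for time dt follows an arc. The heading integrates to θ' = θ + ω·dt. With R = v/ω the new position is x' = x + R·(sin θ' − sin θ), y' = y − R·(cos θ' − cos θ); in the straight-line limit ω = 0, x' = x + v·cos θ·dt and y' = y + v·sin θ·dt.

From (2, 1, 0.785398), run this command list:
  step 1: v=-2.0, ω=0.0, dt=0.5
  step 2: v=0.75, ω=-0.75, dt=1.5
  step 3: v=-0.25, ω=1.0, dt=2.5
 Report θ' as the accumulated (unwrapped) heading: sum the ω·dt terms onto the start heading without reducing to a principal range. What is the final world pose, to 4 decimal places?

step 1: θ'=0.7854 (straight) → pose (1.2929, 0.2929, 0.7854)
step 2: θ'=-0.3396 (R=-1.0000) → pose (2.3331, 0.5287, -0.3396)
step 3: θ'=2.1604 (R=-0.2500) → pose (2.0420, 0.1539, 2.1604)

(2.0420, 0.1539, 2.1604)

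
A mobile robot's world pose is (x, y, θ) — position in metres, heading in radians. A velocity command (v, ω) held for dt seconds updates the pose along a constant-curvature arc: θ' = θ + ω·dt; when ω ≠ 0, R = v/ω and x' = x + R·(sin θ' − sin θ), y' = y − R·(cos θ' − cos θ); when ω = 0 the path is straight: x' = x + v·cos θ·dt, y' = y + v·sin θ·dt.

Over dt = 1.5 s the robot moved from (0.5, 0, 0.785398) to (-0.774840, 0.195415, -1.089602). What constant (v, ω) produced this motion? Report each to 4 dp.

v = -1.0000, ω = -1.2500

Δθ = -1.089602 − 0.785398 = -1.875000
ω = Δθ/dt = -1.875000/1.5 = -1.2500
R = Δx/(sin θ' − sin θ) = 0.8000
v = R·ω = 0.8000·-1.2500 = -1.0000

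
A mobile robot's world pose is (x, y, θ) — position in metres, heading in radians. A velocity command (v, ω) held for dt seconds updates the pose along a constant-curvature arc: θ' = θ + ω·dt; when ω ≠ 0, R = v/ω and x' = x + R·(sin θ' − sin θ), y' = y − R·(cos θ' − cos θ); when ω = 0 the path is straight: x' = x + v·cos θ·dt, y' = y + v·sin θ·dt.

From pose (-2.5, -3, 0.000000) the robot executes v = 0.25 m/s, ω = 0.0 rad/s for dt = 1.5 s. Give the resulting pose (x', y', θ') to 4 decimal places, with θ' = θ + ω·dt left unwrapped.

θ' = 0.0000 + 0.0·1.5 = 0.0000
ω = 0 → straight: x' = -2.5 + 0.25·cos(0.0000)·1.5 = -2.1250
y' = -3 + 0.25·sin(0.0000)·1.5 = -3.0000

(-2.1250, -3.0000, 0.0000)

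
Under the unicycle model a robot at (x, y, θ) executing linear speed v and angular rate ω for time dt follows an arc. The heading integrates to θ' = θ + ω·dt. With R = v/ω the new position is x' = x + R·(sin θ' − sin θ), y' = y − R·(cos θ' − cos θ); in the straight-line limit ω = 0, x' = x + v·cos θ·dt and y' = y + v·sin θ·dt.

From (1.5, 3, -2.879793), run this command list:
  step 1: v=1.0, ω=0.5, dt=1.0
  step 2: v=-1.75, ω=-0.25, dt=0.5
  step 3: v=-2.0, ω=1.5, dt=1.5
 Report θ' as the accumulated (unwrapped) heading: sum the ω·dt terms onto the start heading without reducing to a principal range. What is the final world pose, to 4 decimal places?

step 1: θ'=-2.3798 (R=2.0000) → pose (0.6372, 2.5153, -2.3798)
step 2: θ'=-2.5048 (R=7.0000) → pose (1.3064, 3.0782, -2.5048)
step 3: θ'=-0.2548 (R=-1.3333) → pose (0.8496, 5.4405, -0.2548)

(0.8496, 5.4405, -0.2548)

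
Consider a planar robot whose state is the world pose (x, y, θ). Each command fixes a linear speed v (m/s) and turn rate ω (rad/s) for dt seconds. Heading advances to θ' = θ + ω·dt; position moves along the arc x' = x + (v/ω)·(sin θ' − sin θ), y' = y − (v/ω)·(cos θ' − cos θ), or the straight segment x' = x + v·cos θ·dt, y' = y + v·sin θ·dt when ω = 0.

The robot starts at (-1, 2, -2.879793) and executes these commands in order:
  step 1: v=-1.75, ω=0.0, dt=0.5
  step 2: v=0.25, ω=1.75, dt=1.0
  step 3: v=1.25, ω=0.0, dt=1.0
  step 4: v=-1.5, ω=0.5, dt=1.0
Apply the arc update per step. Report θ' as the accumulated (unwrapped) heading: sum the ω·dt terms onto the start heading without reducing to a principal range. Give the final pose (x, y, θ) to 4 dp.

step 1: θ'=-2.8798 (straight) → pose (-0.1548, 2.2265, -2.8798)
step 2: θ'=-1.1298 (R=0.1429) → pose (-0.2470, 2.0275, -1.1298)
step 3: θ'=-1.1298 (straight) → pose (0.2865, 0.8971, -1.1298)
step 4: θ'=-0.6298 (R=-3.0000) → pose (-0.6595, 2.0410, -0.6298)

(-0.6595, 2.0410, -0.6298)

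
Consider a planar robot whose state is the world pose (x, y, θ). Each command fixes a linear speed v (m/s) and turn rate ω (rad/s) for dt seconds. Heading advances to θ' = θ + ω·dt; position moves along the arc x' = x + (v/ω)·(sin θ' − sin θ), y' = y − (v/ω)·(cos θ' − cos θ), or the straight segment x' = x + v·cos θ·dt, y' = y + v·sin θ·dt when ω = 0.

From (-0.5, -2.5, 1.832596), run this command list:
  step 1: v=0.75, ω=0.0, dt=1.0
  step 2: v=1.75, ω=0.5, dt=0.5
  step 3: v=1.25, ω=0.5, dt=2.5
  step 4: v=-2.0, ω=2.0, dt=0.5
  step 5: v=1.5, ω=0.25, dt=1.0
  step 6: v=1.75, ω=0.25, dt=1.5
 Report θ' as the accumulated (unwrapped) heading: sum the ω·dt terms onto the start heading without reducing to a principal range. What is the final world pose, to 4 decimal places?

(-3.1653, -3.1792, 4.9576)

step 1: θ'=1.8326 (straight) → pose (-0.6941, -1.7756, 1.8326)
step 2: θ'=2.0826 (R=3.5000) → pose (-1.0233, -0.9673, 2.0826)
step 3: θ'=3.3326 (R=2.5000) → pose (-3.6776, 0.2629, 3.3326)
step 4: θ'=4.3326 (R=-1.0000) → pose (-2.9387, 0.8739, 4.3326)
step 5: θ'=4.5826 (R=6.0000) → pose (-3.3158, -0.5739, 4.5826)
step 6: θ'=4.9576 (R=7.0000) → pose (-3.1653, -3.1792, 4.9576)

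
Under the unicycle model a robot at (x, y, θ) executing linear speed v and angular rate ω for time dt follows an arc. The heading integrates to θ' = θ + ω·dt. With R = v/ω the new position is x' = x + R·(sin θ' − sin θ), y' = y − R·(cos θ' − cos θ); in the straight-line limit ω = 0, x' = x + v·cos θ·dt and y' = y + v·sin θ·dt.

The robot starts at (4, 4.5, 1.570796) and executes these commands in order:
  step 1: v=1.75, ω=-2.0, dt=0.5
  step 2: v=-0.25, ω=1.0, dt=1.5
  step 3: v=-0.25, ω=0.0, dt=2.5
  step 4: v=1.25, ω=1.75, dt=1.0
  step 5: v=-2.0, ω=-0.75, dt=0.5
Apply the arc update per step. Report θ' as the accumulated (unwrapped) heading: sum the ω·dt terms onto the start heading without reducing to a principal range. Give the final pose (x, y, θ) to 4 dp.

(4.4184, 5.0403, 3.4458)

step 1: θ'=0.5708 (R=-0.8750) → pose (4.4022, 5.2363, 0.5708)
step 2: θ'=2.0708 (R=-0.2500) → pose (4.3179, 4.9061, 2.0708)
step 3: θ'=2.0708 (straight) → pose (4.6176, 4.3576, 2.0708)
step 4: θ'=3.8208 (R=0.7143) → pose (3.5420, 4.5709, 3.8208)
step 5: θ'=3.4458 (R=2.6667) → pose (4.4184, 5.0403, 3.4458)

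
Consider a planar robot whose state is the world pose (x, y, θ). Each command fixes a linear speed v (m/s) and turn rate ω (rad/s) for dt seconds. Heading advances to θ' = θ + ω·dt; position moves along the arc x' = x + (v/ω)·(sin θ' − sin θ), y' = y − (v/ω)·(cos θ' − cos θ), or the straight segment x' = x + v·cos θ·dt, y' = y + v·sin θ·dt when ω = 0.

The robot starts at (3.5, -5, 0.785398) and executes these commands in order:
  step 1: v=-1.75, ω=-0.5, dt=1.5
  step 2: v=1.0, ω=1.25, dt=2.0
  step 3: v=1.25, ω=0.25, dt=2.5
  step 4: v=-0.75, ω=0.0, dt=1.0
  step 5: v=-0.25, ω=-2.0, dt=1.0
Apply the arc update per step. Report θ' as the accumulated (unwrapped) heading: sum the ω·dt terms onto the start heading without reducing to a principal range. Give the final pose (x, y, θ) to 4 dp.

(-0.4994, -3.8367, 1.1604)

step 1: θ'=0.0354 (R=3.5000) → pose (1.1490, -6.0229, 0.0354)
step 2: θ'=2.5354 (R=0.8000) → pose (1.5765, -4.5660, 2.5354)
step 3: θ'=3.1604 (R=5.0000) → pose (-1.3663, -3.6760, 3.1604)
step 4: θ'=3.1604 (straight) → pose (-0.6164, -3.6619, 3.1604)
step 5: θ'=1.1604 (R=0.1250) → pose (-0.4994, -3.8367, 1.1604)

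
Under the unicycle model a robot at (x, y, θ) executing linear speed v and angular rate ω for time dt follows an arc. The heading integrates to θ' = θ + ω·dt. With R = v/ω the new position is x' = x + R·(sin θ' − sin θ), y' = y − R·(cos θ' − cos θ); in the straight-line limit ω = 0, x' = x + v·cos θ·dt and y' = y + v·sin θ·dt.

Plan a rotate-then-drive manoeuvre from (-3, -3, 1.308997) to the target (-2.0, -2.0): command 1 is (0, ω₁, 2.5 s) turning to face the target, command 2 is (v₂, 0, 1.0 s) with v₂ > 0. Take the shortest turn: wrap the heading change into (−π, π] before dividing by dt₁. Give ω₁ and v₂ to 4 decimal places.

heading to target = atan2(-2−-3, -2−-3) = 0.7854
Δθ = wrap(0.7854 − 1.3090) = -0.5236; ω₁ = Δθ/dt₁ = -0.2094
distance = √((-2−-3)² + (-2−-3)²) = 1.4142; v₂ = distance/dt₂ = 1.4142

ω₁ = -0.2094, v₂ = 1.4142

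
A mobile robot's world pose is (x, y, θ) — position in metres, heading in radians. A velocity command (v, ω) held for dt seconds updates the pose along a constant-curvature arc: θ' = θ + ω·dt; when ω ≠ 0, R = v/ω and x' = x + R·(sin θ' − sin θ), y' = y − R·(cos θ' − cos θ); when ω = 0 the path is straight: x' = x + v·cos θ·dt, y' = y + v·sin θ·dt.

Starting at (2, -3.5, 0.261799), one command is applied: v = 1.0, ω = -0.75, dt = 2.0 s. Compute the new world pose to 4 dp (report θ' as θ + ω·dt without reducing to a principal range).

(3.6054, -4.3526, -1.2382)

θ' = 0.2618 + -0.75·2.0 = -1.2382
R = v/ω = 1.0/-0.75 = -1.3333
x' = 2 + -1.3333·(sin -1.2382 − sin 0.2618) = 3.6054
y' = -3.5 − -1.3333·(cos -1.2382 − cos 0.2618) = -4.3526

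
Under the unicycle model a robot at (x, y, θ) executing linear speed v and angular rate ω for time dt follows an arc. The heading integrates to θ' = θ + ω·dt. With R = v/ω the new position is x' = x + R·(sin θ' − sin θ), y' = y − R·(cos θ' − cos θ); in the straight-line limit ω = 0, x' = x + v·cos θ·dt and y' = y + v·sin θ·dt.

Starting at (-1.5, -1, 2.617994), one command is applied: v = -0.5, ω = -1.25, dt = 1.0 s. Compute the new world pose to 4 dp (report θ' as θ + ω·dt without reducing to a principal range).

(-1.3082, -1.4270, 1.3680)

θ' = 2.6180 + -1.25·1.0 = 1.3680
R = v/ω = -0.5/-1.25 = 0.4000
x' = -1.5 + 0.4000·(sin 1.3680 − sin 2.6180) = -1.3082
y' = -1 − 0.4000·(cos 1.3680 − cos 2.6180) = -1.4270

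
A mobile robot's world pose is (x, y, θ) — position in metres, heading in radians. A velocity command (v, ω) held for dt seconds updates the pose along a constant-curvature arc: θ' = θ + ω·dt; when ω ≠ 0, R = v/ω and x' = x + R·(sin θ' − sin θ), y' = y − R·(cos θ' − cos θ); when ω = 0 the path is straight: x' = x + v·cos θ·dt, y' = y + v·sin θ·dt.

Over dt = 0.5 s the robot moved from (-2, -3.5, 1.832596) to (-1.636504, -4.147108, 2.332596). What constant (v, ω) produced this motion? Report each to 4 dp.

v = -1.5000, ω = 1.0000

Δθ = 2.332596 − 1.832596 = 0.500000
ω = Δθ/dt = 0.500000/0.5 = 1.0000
R = −Δy/(cos θ' − cos θ) = -1.5000
v = R·ω = -1.5000·1.0000 = -1.5000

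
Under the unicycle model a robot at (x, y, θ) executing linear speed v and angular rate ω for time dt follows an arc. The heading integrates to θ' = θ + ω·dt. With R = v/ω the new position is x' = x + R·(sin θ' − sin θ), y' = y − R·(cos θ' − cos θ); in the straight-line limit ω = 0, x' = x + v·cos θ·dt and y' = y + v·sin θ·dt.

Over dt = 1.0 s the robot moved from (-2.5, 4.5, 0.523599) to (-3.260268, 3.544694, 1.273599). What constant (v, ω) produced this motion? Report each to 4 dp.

v = -1.2500, ω = 0.7500

Δθ = 1.273599 − 0.523599 = 0.750000
ω = Δθ/dt = 0.750000/1.0 = 0.7500
R = −Δy/(cos θ' − cos θ) = -1.6667
v = R·ω = -1.6667·0.7500 = -1.2500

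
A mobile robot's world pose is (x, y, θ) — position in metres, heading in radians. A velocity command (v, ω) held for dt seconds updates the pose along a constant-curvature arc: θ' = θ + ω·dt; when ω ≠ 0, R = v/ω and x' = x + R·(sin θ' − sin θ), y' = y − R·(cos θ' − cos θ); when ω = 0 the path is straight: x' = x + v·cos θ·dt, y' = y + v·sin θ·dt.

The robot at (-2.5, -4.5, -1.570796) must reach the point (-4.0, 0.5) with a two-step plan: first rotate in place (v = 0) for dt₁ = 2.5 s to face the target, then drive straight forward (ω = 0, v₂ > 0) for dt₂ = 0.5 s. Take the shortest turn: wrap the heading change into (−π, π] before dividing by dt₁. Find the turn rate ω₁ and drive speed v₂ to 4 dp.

ω₁ = -1.1401, v₂ = 10.4403

heading to target = atan2(0.5−-4.5, -4−-2.5) = 1.8623
Δθ = wrap(1.8623 − -1.5708) = -2.8501; ω₁ = Δθ/dt₁ = -1.1401
distance = √((-4−-2.5)² + (0.5−-4.5)²) = 5.2202; v₂ = distance/dt₂ = 10.4403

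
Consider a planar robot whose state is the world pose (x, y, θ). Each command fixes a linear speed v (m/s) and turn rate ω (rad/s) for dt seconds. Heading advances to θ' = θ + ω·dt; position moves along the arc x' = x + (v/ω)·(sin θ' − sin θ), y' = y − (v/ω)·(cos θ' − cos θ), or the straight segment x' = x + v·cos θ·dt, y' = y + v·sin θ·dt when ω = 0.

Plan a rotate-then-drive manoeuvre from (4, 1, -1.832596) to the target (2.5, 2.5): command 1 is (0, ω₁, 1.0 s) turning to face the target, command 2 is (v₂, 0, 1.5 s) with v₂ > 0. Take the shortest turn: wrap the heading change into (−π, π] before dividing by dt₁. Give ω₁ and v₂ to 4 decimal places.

ω₁ = -2.0944, v₂ = 1.4142

heading to target = atan2(2.5−1, 2.5−4) = 2.3562
Δθ = wrap(2.3562 − -1.8326) = -2.0944; ω₁ = Δθ/dt₁ = -2.0944
distance = √((2.5−4)² + (2.5−1)²) = 2.1213; v₂ = distance/dt₂ = 1.4142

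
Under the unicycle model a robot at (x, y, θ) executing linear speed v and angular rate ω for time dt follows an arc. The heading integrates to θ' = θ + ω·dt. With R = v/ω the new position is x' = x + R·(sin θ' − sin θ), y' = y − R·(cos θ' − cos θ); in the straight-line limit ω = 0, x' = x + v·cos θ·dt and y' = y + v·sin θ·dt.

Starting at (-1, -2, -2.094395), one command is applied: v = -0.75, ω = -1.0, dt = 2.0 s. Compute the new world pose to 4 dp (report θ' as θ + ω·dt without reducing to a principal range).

θ' = -2.0944 + -1.0·2.0 = -4.0944
R = v/ω = -0.75/-1.0 = 0.7500
x' = -1 + 0.7500·(sin -4.0944 − sin -2.0944) = 0.2608
y' = -2 − 0.7500·(cos -4.0944 − cos -2.0944) = -1.9404

(0.2608, -1.9404, -4.0944)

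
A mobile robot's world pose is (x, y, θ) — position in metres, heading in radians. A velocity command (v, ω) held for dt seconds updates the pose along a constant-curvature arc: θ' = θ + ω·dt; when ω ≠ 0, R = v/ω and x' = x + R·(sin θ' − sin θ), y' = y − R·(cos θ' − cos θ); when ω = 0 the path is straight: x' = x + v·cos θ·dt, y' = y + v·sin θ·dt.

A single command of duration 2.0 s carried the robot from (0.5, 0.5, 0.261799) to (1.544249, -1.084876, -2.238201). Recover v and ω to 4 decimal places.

Δθ = -2.238201 − 0.261799 = -2.500000
ω = Δθ/dt = -2.500000/2.0 = -1.2500
R = −Δy/(cos θ' − cos θ) = -1.0000
v = R·ω = -1.0000·-1.2500 = 1.2500

v = 1.2500, ω = -1.2500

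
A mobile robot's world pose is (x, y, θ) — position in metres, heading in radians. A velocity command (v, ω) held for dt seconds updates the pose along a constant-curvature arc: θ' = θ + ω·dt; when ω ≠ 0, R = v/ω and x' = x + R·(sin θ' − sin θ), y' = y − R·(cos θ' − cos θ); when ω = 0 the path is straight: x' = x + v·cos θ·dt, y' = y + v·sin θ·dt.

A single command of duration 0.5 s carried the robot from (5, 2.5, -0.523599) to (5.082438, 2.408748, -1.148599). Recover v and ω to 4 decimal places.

v = 0.2500, ω = -1.2500

Δθ = -1.148599 − -0.523599 = -0.625000
ω = Δθ/dt = -0.625000/0.5 = -1.2500
R = −Δy/(cos θ' − cos θ) = -0.2000
v = R·ω = -0.2000·-1.2500 = 0.2500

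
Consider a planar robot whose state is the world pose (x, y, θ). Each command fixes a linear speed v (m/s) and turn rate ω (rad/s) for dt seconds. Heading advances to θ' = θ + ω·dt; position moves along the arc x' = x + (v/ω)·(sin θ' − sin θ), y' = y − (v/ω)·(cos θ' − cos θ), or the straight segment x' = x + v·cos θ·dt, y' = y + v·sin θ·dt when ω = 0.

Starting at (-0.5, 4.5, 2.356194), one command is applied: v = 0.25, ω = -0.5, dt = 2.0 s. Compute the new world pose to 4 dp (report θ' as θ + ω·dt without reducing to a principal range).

(-0.6350, 4.9600, 1.3562)

θ' = 2.3562 + -0.5·2.0 = 1.3562
R = v/ω = 0.25/-0.5 = -0.5000
x' = -0.5 + -0.5000·(sin 1.3562 − sin 2.3562) = -0.6350
y' = 4.5 − -0.5000·(cos 1.3562 − cos 2.3562) = 4.9600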